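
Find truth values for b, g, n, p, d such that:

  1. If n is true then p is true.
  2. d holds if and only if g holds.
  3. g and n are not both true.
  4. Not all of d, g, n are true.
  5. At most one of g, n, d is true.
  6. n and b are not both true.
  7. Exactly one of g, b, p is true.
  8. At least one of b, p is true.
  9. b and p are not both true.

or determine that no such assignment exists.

b: False; g: False; n: False; p: True; d: False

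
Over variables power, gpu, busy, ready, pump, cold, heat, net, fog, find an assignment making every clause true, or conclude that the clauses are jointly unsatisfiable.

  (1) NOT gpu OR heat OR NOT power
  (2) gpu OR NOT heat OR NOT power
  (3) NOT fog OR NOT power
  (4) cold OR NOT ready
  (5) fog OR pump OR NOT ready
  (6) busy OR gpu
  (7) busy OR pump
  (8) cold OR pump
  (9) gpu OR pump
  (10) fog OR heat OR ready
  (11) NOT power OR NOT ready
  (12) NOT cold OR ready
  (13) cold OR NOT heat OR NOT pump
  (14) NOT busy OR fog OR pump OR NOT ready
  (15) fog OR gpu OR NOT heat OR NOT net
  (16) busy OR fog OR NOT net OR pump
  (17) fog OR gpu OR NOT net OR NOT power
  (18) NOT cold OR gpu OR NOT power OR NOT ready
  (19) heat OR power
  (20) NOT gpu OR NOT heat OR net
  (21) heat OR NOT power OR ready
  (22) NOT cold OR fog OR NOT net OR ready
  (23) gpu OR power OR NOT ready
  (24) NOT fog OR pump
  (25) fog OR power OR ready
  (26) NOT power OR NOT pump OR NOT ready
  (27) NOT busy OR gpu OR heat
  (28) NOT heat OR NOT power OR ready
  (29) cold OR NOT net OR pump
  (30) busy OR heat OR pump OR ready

power = False, gpu = True, busy = True, ready = True, pump = True, cold = True, heat = True, net = True, fog = False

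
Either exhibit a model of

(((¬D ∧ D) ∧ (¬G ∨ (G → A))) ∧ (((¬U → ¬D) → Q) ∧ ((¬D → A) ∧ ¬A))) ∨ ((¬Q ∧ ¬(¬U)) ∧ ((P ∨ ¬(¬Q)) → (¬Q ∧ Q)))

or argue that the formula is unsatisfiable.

G: False, P: False, U: True, D: False, A: False, Q: False

  (((¬D ∧ D) ∧ (¬G ∨ (G → A))) ∧ (((¬U → ¬D) → Q) ∧ ((¬D → A) ∧ ¬A))) ∨ ((¬Q ∧ ¬(¬U)) ∧ ((P ∨ ¬(¬Q)) → (¬Q ∧ Q))) = True
    ((¬D ∧ D) ∧ (¬G ∨ (G → A))) ∧ (((¬U → ¬D) → Q) ∧ ((¬D → A) ∧ ¬A)) = False
      (¬D ∧ D) ∧ (¬G ∨ (G → A)) = False
        ¬D ∧ D = False
          ¬D = True
        ¬G ∨ (G → A) = True
          ¬G = True
          G → A = True
      ((¬U → ¬D) → Q) ∧ ((¬D → A) ∧ ¬A) = False
        (¬U → ¬D) → Q = False
          ¬U → ¬D = True
            ¬U = False
            ¬D = True
        (¬D → A) ∧ ¬A = False
          ¬D → A = False
            ¬D = True
          ¬A = True
    (¬Q ∧ ¬(¬U)) ∧ ((P ∨ ¬(¬Q)) → (¬Q ∧ Q)) = True
      ¬Q ∧ ¬(¬U) = True
        ¬Q = True
        ¬(¬U) = True
          ¬U = False
      (P ∨ ¬(¬Q)) → (¬Q ∧ Q) = True
        P ∨ ¬(¬Q) = False
          ¬(¬Q) = False
            ¬Q = True
        ¬Q ∧ Q = False
          ¬Q = True
The formula evaluates to True.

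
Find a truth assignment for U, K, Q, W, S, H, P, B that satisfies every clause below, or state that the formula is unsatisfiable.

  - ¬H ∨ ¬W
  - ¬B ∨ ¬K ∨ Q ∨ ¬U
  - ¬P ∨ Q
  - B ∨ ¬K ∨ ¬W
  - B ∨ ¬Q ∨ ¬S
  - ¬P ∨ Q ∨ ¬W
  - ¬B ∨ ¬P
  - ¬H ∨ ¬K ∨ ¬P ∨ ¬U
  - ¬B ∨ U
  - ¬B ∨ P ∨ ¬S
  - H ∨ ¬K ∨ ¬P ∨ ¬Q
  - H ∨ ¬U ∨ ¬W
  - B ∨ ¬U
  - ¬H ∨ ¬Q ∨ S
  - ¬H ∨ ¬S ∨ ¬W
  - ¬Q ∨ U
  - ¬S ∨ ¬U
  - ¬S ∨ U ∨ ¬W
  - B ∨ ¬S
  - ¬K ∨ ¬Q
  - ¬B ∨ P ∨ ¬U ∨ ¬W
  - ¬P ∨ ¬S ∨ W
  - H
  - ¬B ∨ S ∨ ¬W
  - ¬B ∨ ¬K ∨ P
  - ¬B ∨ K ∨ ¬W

Unit clause (H) forces H = True.
In (¬H ∨ ¬W) only ¬W is left, so W = False.
Set U = False.
  then (¬B ∨ U) forces B = False.
  then (¬Q ∨ U) forces Q = False.
  then (B ∨ ¬S) forces S = False.
  then (¬P ∨ Q) forces P = False.
Set K = False.
All clauses satisfied.

U = False, K = False, Q = False, W = False, S = False, H = True, P = False, B = False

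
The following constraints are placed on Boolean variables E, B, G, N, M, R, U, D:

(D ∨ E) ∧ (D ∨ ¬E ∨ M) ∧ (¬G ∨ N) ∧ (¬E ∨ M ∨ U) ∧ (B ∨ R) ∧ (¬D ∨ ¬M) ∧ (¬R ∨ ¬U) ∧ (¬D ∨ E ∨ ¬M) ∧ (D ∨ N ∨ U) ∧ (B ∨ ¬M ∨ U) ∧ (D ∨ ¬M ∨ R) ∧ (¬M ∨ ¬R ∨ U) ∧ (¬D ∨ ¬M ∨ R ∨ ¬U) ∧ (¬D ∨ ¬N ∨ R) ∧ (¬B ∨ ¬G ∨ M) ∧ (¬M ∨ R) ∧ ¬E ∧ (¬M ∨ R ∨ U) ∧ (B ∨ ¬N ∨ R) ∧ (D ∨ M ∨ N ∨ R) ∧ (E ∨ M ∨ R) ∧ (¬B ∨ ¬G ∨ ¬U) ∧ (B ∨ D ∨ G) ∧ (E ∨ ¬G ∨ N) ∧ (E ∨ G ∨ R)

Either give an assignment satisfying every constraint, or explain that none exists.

Unit clause (¬E) forces E = False.
In (D ∨ E) only D is left, so D = True.
In (¬D ∨ ¬M) only ¬M is left, so M = False.
In (E ∨ M ∨ R) only R is left, so R = True.
In (¬R ∨ ¬U) only ¬U is left, so U = False.
Set B = False.
Set G = True.
  then (¬G ∨ N) forces N = True.
All clauses satisfied.

E: False, B: False, G: True, N: True, M: False, R: True, U: False, D: True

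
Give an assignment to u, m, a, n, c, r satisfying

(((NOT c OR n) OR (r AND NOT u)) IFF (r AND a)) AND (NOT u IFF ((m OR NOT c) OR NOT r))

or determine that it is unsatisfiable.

u: False, m: False, a: True, n: False, c: True, r: False

  ((NOT c OR n) OR (r AND NOT u)) IFF (r AND a) = True
    (NOT c OR n) OR (r AND NOT u) = False
      NOT c OR n = False
        NOT c = False
      r AND NOT u = False
        NOT u = True
    r AND a = False
  NOT u IFF ((m OR NOT c) OR NOT r) = True
    NOT u = True
    (m OR NOT c) OR NOT r = True
      m OR NOT c = False
        NOT c = False
      NOT r = True
Both conjuncts True, so the formula holds.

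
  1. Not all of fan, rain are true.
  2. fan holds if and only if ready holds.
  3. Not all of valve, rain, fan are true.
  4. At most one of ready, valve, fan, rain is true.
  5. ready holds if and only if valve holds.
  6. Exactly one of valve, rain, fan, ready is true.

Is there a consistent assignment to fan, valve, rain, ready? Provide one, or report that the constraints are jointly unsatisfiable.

fan: False, valve: False, rain: True, ready: False

  (1) {fan, rain}: 1/2 true — not all ✓
  (2) fan=F, ready=F — same ✓
  (3) {valve, rain, fan}: 1/3 true — not all ✓
  (4) {ready, valve, fan, rain}: 1 true — at most one ✓
  (5) ready=F, valve=F — same ✓
  (6) {valve, rain, fan, ready}: 1 true — exactly one ✓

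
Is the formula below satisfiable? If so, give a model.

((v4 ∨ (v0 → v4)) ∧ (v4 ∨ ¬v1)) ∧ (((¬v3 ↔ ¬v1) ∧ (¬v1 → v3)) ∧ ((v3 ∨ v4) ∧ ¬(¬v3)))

v0 = True; v1 = True; v3 = True; v4 = True

  (v4 ∨ (v0 → v4)) ∧ (v4 ∨ ¬v1) = True
    v4 ∨ (v0 → v4) = True
      v0 → v4 = True
    v4 ∨ ¬v1 = True
      ¬v1 = False
  ((¬v3 ↔ ¬v1) ∧ (¬v1 → v3)) ∧ ((v3 ∨ v4) ∧ ¬(¬v3)) = True
    (¬v3 ↔ ¬v1) ∧ (¬v1 → v3) = True
      ¬v3 ↔ ¬v1 = True
        ¬v3 = False
        ¬v1 = False
      ¬v1 → v3 = True
        ¬v1 = False
    (v3 ∨ v4) ∧ ¬(¬v3) = True
      v3 ∨ v4 = True
      ¬(¬v3) = True
        ¬v3 = False
Both conjuncts True, so the formula holds.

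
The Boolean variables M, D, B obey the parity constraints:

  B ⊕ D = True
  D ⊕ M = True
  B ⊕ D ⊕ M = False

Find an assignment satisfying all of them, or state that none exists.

M = True, D = False, B = True

B ⊕ D = T ⊕ F = True ✓
D ⊕ M = F ⊕ T = True ✓
B ⊕ D ⊕ M = T ⊕ F ⊕ T = False ✓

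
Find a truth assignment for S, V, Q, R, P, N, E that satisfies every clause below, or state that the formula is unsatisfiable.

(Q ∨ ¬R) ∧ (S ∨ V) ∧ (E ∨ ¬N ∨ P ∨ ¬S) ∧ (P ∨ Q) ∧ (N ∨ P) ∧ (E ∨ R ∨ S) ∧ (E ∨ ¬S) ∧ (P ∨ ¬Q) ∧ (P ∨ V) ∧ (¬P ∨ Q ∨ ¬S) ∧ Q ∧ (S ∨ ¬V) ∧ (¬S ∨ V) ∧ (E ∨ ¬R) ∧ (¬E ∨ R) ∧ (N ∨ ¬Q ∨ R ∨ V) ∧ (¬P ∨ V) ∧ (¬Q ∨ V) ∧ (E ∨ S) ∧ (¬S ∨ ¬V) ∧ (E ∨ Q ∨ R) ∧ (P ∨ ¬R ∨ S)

The formula is unsatisfiable.

Case Q = True:
  (P ∨ ¬Q) forces P = True.
  (¬P ∨ V) forces V = True.
  (S ∨ ¬V) forces S = True.
  Clause (¬S ∨ ¬V) is falsified — contradiction.
Case Q = False:
  Clause (Q) is falsified — contradiction.
Both cases fail, so the formula is unsatisfiable.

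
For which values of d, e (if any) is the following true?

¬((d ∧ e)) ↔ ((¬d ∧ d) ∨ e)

d=F, e=T

  ¬((d ∧ e)) ↔ ((¬d ∧ d) ∨ e) = True
    ¬((d ∧ e)) = True
      d ∧ e = False
    (¬d ∧ d) ∨ e = True
      ¬d ∧ d = False
        ¬d = True
The formula evaluates to True.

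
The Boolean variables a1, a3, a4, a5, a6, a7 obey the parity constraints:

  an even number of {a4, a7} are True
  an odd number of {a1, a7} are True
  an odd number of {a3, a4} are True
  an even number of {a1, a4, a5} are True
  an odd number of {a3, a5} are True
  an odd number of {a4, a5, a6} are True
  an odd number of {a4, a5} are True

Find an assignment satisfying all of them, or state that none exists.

Adding constraints 3, 5, 7 mod 2: every variable appears an even number of times on the left, so the left side is 0.
But the right sides sum to 1 (mod 2). 0 ≠ 1 — the system is inconsistent.

Unsatisfiable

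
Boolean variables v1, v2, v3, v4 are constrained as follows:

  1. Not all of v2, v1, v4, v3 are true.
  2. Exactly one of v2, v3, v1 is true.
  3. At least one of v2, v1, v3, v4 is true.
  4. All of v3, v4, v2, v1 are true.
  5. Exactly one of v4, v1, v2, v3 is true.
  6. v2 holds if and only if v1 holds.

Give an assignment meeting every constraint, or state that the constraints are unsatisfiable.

Case v4 = True:
  (4) forces v3 = True.
  Constraint (5) is violated (v4=T, v3=T) — contradiction.
Case v4 = False:
  Constraint (4) is violated (v4=F) — contradiction.
Both cases fail — unsatisfiable.

Unsatisfiable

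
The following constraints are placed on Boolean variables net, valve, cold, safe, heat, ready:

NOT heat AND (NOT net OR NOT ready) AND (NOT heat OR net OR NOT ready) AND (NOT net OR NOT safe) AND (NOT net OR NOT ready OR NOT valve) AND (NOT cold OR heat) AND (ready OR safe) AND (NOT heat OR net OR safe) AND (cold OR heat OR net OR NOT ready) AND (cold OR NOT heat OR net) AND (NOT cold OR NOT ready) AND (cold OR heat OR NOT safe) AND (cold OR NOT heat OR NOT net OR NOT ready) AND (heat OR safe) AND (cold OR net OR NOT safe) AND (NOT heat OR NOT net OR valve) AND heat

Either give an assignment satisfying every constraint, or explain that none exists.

Unsatisfiable — no assignment works.

Case heat = True:
  Clause (NOT heat) is falsified — contradiction.
Case heat = False:
  Clause (heat) is falsified — contradiction.
Both cases fail, so the formula is unsatisfiable.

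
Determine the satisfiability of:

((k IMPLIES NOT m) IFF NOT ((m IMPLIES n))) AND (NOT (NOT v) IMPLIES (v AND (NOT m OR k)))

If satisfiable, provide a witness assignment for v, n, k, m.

v = False, n = False, k = False, m = True

  (k IMPLIES NOT m) IFF NOT ((m IMPLIES n)) = True
    k IMPLIES NOT m = True
      NOT m = False
    NOT ((m IMPLIES n)) = True
      m IMPLIES n = False
  NOT (NOT v) IMPLIES (v AND (NOT m OR k)) = True
    NOT (NOT v) = False
      NOT v = True
    v AND (NOT m OR k) = False
      NOT m OR k = False
        NOT m = False
Both conjuncts True, so the formula holds.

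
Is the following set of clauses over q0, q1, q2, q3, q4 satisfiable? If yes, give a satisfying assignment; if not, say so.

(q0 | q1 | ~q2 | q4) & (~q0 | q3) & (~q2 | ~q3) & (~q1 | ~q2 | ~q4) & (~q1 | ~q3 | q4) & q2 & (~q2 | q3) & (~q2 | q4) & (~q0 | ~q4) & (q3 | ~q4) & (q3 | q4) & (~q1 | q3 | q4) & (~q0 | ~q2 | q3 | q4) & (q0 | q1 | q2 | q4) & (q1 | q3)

Case q2 = True:
  (~q2 | ~q3) forces q3 = False.
  Clause (~q2 | q3) is falsified — contradiction.
Case q2 = False:
  Clause (q2) is falsified — contradiction.
Both cases fail, so the formula is unsatisfiable.

Unsatisfiable — no assignment works.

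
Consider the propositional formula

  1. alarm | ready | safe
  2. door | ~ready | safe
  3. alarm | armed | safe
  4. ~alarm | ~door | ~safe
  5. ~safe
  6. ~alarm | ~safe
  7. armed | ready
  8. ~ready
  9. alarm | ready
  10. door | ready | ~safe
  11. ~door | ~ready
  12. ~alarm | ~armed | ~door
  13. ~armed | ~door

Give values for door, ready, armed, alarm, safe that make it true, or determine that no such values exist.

Unit clause (~safe) forces safe = False.
Unit clause (~ready) forces ready = False.
In (alarm | ready) only alarm is left, so alarm = True.
In (armed | ready) only armed is left, so armed = True.
In (~alarm | ~armed | ~door) only ~door is left, so door = False.
All clauses satisfied.

door: False, ready: False, armed: True, alarm: True, safe: False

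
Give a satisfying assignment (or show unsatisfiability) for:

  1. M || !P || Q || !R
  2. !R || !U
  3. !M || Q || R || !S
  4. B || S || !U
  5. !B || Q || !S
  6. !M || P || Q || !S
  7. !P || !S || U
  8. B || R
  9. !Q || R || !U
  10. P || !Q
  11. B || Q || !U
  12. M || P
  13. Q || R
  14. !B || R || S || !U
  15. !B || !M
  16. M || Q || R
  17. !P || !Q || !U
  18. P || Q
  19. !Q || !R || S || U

R: False, B: True, Q: True, U: False, P: True, S: False, M: False

Set R = False.
  then (B || R) forces B = True.
  then (Q || R) forces Q = True.
  then (!B || !M) forces M = False.
  then (!Q || R || !U) forces U = False.
  then (P || !Q) forces P = True.
  then (!P || !S || U) forces S = False.
All clauses satisfied.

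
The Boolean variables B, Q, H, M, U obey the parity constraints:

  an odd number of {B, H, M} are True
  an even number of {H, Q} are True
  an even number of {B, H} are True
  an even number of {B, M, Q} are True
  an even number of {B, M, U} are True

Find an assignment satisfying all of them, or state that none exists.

The formula is unsatisfiable.

Adding constraints 1, 2, 4 mod 2: every variable appears an even number of times on the left, so the left side is 0.
But the right sides sum to 1 (mod 2). 0 ≠ 1 — the system is inconsistent.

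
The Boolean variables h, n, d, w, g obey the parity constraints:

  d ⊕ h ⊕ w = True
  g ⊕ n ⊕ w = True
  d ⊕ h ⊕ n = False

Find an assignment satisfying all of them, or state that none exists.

h = False, n = False, d = False, w = True, g = False

d ⊕ h ⊕ w = F ⊕ F ⊕ T = True ✓
g ⊕ n ⊕ w = F ⊕ F ⊕ T = True ✓
d ⊕ h ⊕ n = F ⊕ F ⊕ F = False ✓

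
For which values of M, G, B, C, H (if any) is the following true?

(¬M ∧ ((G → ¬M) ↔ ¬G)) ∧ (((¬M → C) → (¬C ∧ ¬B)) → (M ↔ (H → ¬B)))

M = False, G = False, B = True, C = True, H = True

  ¬M ∧ ((G → ¬M) ↔ ¬G) = True
    ¬M = True
    (G → ¬M) ↔ ¬G = True
      G → ¬M = True
        ¬M = True
      ¬G = True
  ((¬M → C) → (¬C ∧ ¬B)) → (M ↔ (H → ¬B)) = True
    (¬M → C) → (¬C ∧ ¬B) = False
      ¬M → C = True
        ¬M = True
      ¬C ∧ ¬B = False
        ¬C = False
        ¬B = False
    M ↔ (H → ¬B) = True
      H → ¬B = False
        ¬B = False
Both conjuncts True, so the formula holds.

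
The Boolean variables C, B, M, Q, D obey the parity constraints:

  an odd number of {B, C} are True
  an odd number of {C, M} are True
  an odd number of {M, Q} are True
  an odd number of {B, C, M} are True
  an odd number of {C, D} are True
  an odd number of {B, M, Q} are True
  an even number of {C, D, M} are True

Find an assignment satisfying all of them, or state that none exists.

UNSATISFIABLE

Adding constraints 1, 4, 5, 7 mod 2: every variable appears an even number of times on the left, so the left side is 0.
But the right sides sum to 1 (mod 2). 0 ≠ 1 — the system is inconsistent.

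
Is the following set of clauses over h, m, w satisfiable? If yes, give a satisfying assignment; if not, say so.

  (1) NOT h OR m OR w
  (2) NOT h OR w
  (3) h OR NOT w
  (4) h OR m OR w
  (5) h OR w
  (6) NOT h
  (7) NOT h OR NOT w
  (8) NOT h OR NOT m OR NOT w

UNSATISFIABLE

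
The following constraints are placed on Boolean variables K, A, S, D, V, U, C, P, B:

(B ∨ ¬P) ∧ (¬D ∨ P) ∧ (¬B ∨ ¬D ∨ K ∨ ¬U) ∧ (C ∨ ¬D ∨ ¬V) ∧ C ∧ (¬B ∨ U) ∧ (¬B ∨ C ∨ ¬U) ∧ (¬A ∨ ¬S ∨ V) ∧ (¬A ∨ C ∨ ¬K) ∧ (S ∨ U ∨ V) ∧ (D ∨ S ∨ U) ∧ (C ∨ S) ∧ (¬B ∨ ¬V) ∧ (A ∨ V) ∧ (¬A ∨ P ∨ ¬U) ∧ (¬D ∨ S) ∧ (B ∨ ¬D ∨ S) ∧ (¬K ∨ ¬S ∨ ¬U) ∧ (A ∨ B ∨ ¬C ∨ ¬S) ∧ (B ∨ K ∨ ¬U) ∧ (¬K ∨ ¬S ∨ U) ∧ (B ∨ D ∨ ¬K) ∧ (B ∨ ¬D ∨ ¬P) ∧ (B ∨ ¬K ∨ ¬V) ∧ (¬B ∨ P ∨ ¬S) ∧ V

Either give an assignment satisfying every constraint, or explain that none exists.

Unit clause (C) forces C = True.
Unit clause (V) forces V = True.
In (¬B ∨ ¬V) only ¬B is left, so B = False.
In (B ∨ ¬K ∨ ¬V) only ¬K is left, so K = False.
In (B ∨ ¬P) only ¬P is left, so P = False.
In (¬D ∨ P) only ¬D is left, so D = False.
In (B ∨ K ∨ ¬U) only ¬U is left, so U = False.
In (D ∨ S ∨ U) only S is left, so S = True.
In (A ∨ B ∨ ¬C ∨ ¬S) only A is left, so A = True.
All clauses satisfied.

K = False, A = True, S = True, D = False, V = True, U = False, C = True, P = False, B = False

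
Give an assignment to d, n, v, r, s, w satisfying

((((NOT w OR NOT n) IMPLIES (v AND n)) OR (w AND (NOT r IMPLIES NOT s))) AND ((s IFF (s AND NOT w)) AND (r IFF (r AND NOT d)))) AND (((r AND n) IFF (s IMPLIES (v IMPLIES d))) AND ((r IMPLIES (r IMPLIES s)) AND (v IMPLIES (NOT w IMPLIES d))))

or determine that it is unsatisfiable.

Unsatisfiable

Case s = True: the formula simplifies to ((((NOT w OR NOT n) IMPLIES (v AND n)) OR (w AND r)) AND (NOT w AND (r IFF (r AND NOT d)))) AND (((r AND n) IFF (v IMPLIES d)) AND (v IMPLIES (NOT w IMPLIES d))).
  w = True: the conjunct NOT w is False.
  w = False: simplifies to ((v AND n) AND (r IFF (r AND NOT d))) AND (((r AND n) IFF (v IMPLIES d)) AND (v IMPLIES d)).
    v = True: simplifies to (n AND (r IFF (r AND NOT d))) AND (((r AND n) IFF d) AND d).
      d = True: simplifies to (n AND NOT r) AND (r AND n).
        r = True: the conjunct NOT r is False.
        r = False: the conjunct r is False.
      d = False: the conjunct d is False.
    v = False: the conjunct v is False.
Case s = False: the formula simplifies to ((((NOT w OR NOT n) IMPLIES (v AND n)) OR w) AND (r IFF (r AND NOT d))) AND ((r AND n) AND ((r IMPLIES NOT r) AND (v IMPLIES (NOT w IMPLIES d)))).
  r = True: the conjunct r IMPLIES NOT r becomes True IMPLIES NOT True = False.
  r = False: the conjunct r is False.
Both cases fail — unsatisfiable.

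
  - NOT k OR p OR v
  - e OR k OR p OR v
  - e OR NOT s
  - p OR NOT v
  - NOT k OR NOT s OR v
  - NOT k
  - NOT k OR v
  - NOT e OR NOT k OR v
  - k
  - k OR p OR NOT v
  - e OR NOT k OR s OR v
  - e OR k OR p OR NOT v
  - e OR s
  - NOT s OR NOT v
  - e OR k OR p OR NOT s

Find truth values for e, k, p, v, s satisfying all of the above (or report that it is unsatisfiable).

Case k = True:
  Clause (NOT k) is falsified — contradiction.
Case k = False:
  Clause (k) is falsified — contradiction.
Both cases fail, so the formula is unsatisfiable.

Unsatisfiable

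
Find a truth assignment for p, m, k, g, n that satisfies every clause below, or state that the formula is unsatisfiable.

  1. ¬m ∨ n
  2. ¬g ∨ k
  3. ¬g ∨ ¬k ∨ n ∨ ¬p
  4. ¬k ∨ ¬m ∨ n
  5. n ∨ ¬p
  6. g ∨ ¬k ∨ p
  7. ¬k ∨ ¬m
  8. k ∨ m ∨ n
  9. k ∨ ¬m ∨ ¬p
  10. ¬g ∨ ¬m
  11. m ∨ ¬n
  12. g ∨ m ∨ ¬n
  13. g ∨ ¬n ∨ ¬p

p = False, m = False, k = True, g = True, n = False

Set p = False.
Set m = False.
  then (m ∨ ¬n) forces n = False.
  then (k ∨ m ∨ n) forces k = True.
  then (g ∨ ¬k ∨ p) forces g = True.
All clauses satisfied.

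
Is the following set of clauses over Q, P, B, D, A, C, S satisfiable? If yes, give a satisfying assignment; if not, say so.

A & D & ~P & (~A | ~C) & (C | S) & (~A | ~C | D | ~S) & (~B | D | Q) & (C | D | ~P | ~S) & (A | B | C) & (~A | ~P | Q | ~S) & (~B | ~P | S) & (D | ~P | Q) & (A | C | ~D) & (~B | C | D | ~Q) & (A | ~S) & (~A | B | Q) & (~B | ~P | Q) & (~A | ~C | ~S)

Q=T, P=F, B=F, D=T, A=T, C=F, S=T

Unit clause (A) forces A = True.
Unit clause (D) forces D = True.
Unit clause (~P) forces P = False.
In (~A | ~C) only ~C is left, so C = False.
In (C | S) only S is left, so S = True.
Set Q = True.
Set B = False.
All clauses satisfied.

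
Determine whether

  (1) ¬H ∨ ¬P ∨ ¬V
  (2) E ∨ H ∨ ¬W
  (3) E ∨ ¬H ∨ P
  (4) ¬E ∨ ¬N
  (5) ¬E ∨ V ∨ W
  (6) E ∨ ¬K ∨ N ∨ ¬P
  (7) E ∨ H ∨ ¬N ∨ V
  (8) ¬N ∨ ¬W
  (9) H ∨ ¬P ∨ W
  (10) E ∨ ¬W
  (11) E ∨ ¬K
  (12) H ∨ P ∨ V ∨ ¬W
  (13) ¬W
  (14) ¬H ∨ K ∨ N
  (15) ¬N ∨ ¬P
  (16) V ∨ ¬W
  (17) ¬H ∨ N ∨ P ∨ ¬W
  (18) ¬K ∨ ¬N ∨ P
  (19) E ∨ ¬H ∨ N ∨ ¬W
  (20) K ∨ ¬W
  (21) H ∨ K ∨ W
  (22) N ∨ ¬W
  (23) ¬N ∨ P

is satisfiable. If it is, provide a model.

V = True, N = False, P = False, E = True, H = True, K = True, W = False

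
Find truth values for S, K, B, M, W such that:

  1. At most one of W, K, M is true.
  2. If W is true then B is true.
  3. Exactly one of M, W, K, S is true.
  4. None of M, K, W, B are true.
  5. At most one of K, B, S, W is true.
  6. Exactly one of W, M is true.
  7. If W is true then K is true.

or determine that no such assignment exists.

No satisfying assignment exists.

Case W = True:
  Constraint (4) is violated (W=T) — contradiction.
Case W = False:
  (4) forces M = False.
  Constraint (6) is violated (W=F, M=F) — contradiction.
Both cases fail — unsatisfiable.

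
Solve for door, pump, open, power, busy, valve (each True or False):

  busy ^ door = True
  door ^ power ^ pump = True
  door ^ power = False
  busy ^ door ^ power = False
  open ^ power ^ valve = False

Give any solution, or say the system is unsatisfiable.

door: True; pump: True; open: True; power: True; busy: False; valve: False

busy ^ door = F ^ T = True ✓
door ^ power ^ pump = T ^ T ^ T = True ✓
door ^ power = T ^ T = False ✓
busy ^ door ^ power = F ^ T ^ T = False ✓
open ^ power ^ valve = T ^ T ^ F = False ✓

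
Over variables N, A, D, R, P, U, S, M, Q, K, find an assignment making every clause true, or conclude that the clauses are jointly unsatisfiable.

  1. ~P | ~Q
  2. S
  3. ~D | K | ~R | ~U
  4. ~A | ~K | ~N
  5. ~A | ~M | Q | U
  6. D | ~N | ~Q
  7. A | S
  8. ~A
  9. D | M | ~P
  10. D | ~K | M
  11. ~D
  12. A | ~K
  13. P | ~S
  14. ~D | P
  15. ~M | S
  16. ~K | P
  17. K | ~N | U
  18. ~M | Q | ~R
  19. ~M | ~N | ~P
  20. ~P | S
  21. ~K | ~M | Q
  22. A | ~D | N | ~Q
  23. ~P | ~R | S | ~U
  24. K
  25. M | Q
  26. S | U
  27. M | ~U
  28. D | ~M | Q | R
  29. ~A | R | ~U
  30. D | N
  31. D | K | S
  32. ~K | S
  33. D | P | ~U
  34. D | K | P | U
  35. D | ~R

Unsatisfiable — no assignment works.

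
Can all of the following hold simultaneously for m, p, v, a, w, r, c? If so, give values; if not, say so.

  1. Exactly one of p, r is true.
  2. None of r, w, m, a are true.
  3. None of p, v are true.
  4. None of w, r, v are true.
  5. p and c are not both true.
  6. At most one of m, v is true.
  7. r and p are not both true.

Case p = True:
  Constraint (3) is violated (p=T) — contradiction.
Case p = False:
  (1) with p=F forces r = True.
  Constraint (2) is violated (r=T) — contradiction.
Both cases fail — unsatisfiable.

UNSATISFIABLE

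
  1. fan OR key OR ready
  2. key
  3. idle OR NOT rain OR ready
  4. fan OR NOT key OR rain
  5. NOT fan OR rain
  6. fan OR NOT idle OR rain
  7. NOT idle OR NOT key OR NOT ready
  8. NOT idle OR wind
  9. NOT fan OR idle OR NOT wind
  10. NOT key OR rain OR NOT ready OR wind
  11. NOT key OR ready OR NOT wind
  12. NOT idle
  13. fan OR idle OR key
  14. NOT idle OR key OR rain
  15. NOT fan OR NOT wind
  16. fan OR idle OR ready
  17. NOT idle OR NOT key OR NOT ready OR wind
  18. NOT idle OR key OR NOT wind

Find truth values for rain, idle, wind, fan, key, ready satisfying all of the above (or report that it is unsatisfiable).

rain: True, idle: False, wind: True, fan: False, key: True, ready: True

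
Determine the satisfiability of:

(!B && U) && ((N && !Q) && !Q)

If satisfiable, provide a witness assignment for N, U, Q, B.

N: True; U: True; Q: False; B: False

  !B && U = True
    !B = True
  (N && !Q) && !Q = True
    N && !Q = True
      !Q = True
    !Q = True
Both conjuncts True, so the formula holds.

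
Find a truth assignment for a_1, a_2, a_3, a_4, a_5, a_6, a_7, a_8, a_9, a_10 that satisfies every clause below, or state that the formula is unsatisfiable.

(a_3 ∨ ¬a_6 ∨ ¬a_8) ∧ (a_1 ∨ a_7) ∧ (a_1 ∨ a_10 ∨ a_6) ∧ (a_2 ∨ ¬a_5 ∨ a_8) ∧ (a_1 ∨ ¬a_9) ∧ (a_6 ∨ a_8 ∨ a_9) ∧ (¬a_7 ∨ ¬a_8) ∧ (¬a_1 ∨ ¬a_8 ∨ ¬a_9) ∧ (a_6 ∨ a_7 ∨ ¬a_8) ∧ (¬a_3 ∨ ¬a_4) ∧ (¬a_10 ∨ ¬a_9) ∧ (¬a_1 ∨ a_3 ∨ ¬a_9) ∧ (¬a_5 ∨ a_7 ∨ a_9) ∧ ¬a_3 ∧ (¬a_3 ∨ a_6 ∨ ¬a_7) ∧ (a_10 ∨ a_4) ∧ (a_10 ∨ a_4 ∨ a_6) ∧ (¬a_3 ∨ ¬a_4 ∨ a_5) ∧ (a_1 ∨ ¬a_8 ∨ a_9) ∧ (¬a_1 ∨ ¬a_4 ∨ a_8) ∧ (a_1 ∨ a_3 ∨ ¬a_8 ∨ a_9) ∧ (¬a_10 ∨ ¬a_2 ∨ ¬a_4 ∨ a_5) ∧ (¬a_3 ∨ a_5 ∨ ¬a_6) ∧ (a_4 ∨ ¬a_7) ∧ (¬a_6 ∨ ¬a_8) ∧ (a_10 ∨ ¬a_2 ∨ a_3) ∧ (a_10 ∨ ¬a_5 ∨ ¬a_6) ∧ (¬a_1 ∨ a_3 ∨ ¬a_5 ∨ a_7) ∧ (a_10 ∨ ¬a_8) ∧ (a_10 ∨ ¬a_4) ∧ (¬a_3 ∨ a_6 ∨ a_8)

a_1 = False, a_2 = True, a_3 = False, a_4 = True, a_5 = True, a_6 = True, a_7 = True, a_8 = False, a_9 = False, a_10 = True

Unit clause (¬a_3) forces a_3 = False.
Set a_1 = False.
  then (a_1 ∨ a_7) forces a_7 = True.
  then (a_1 ∨ ¬a_9) forces a_9 = False.
  then (¬a_7 ∨ ¬a_8) forces a_8 = False.
  then (a_4 ∨ ¬a_7) forces a_4 = True.
  then (a_10 ∨ ¬a_4) forces a_10 = True.
  then (a_6 ∨ a_8 ∨ a_9) forces a_6 = True.
Set a_2 = True.
  then (¬a_10 ∨ ¬a_2 ∨ ¬a_4 ∨ a_5) forces a_5 = True.
All clauses satisfied.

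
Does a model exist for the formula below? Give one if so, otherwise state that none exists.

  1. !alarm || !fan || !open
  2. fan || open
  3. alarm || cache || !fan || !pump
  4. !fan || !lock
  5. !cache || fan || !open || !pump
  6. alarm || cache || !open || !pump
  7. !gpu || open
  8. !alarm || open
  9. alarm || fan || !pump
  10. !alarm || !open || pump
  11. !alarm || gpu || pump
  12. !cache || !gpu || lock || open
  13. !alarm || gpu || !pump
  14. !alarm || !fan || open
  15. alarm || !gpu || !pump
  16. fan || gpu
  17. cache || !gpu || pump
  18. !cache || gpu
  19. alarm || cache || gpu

pump = True; gpu = True; open = True; alarm = True; lock = False; fan = False; cache = False

Set pump = True.
Try gpu = False:
  (!alarm || gpu || !pump) forces alarm = False.
  (alarm || fan || !pump) forces fan = True.
  (alarm || cache || !fan || !pump) forces cache = True.
  clause (!cache || gpu) is falsified — backtrack.
So gpu = True.
  then (!gpu || open) forces open = True.
  then (alarm || !gpu || !pump) forces alarm = True.
  then (!alarm || !fan || !open) forces fan = False.
  then (!cache || fan || !open || !pump) forces cache = False.
Set lock = False.
All clauses satisfied.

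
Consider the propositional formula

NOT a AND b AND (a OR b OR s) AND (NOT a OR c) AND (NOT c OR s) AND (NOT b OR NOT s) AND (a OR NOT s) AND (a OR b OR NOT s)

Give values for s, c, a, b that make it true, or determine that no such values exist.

s = False, c = False, a = False, b = True

Unit clause (NOT a) forces a = False.
Unit clause (b) forces b = True.
In (NOT b OR NOT s) only NOT s is left, so s = False.
In (NOT c OR s) only NOT c is left, so c = False.
Check each clause:
  (NOT a): NOT a holds.
  (b): b holds.
  (a OR b OR s): b holds.
  (NOT a OR c): NOT a holds.
  (NOT c OR s): NOT c holds.
  (NOT b OR NOT s): NOT s holds.
  (a OR NOT s): NOT s holds.
  (a OR b OR NOT s): b holds.
All clauses satisfied.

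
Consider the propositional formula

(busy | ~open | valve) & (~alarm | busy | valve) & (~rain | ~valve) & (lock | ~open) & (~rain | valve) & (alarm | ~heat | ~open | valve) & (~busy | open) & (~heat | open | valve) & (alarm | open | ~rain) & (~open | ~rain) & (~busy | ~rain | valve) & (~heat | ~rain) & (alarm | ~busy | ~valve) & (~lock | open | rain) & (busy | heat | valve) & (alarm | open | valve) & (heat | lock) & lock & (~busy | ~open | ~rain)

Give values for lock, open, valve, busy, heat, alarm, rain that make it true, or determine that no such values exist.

lock=T; open=T; valve=T; busy=F; heat=T; alarm=T; rain=F

Unit clause (lock) forces lock = True.
Try open = False:
  (~busy | open) forces busy = False.
  (~lock | open | rain) forces rain = True.
  (~rain | ~valve) forces valve = False.
  clause (~rain | valve) is falsified — backtrack.
So open = True.
  then (~open | ~rain) forces rain = False.
Set valve = True.
Set busy = False.
Set heat = True.
Set alarm = True.
All clauses satisfied.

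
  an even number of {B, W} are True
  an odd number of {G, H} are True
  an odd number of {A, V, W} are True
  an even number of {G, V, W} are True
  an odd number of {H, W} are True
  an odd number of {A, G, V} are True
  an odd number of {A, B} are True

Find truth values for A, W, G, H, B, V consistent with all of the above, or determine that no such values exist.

A = True, W = False, G = False, H = True, B = False, V = False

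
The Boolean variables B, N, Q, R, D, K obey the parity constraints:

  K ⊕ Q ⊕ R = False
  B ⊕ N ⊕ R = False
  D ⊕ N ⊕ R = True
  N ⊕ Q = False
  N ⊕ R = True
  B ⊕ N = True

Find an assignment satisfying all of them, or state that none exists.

B = True; N = False; Q = False; R = True; D = False; K = True

K ⊕ Q ⊕ R = T ⊕ F ⊕ T = False ✓
B ⊕ N ⊕ R = T ⊕ F ⊕ T = False ✓
D ⊕ N ⊕ R = F ⊕ F ⊕ T = True ✓
N ⊕ Q = F ⊕ F = False ✓
N ⊕ R = F ⊕ T = True ✓
B ⊕ N = T ⊕ F = True ✓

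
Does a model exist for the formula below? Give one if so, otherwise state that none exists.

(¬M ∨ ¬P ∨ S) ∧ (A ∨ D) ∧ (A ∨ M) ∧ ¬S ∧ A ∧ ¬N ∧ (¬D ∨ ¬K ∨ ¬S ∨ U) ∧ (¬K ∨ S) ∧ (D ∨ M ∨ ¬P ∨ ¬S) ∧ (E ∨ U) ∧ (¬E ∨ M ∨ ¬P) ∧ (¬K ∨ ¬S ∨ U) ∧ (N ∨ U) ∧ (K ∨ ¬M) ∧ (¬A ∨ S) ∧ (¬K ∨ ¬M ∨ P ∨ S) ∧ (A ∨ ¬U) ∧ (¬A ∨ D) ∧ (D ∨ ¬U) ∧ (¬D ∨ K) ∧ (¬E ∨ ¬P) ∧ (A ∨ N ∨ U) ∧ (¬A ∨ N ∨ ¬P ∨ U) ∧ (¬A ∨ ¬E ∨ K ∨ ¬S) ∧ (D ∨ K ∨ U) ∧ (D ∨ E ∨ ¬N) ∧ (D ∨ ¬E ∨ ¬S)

Case S = True:
  Clause (¬S) is falsified — contradiction.
Case S = False:
  (A) forces A = True.
  Clause (¬A ∨ S) is falsified — contradiction.
Both cases fail, so the formula is unsatisfiable.

No satisfying assignment exists.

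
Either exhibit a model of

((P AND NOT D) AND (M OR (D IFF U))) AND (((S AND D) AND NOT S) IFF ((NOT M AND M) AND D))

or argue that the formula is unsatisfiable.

S = True, P = True, U = False, D = False, M = False

  (P AND NOT D) AND (M OR (D IFF U)) = True
    P AND NOT D = True
      NOT D = True
    M OR (D IFF U) = True
      D IFF U = True
  ((S AND D) AND NOT S) IFF ((NOT M AND M) AND D) = True
    (S AND D) AND NOT S = False
      S AND D = False
      NOT S = False
    (NOT M AND M) AND D = False
      NOT M AND M = False
        NOT M = True
Both conjuncts True, so the formula holds.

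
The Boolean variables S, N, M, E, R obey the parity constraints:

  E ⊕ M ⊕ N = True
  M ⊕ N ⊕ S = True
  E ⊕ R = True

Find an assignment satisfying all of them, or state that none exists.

S=T, N=F, M=F, E=T, R=F

E ⊕ M ⊕ N = T ⊕ F ⊕ F = True ✓
M ⊕ N ⊕ S = F ⊕ F ⊕ T = True ✓
E ⊕ R = T ⊕ F = True ✓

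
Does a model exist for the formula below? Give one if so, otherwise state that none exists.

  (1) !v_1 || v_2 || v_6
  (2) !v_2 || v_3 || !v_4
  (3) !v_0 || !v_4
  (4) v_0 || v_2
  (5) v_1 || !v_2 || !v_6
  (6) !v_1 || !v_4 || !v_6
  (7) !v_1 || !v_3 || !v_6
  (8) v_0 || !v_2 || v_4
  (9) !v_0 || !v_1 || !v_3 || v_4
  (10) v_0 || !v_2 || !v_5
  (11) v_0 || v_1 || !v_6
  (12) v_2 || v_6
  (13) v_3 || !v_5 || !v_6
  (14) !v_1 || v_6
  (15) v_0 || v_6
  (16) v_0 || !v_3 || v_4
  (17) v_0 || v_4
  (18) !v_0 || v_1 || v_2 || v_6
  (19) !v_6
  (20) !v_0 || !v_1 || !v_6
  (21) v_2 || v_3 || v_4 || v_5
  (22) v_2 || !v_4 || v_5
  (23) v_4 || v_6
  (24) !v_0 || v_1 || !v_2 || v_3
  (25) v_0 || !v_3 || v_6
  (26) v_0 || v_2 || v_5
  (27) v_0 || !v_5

Case v_6 = True:
  Clause (!v_6) is falsified — contradiction.
Case v_6 = False:
  (v_2 || v_6) forces v_2 = True.
  (!v_1 || v_6) forces v_1 = False.
  (v_0 || v_6) forces v_0 = True.
  (!v_0 || !v_4) forces v_4 = False.
  Clause (v_4 || v_6) is falsified — contradiction.
Both cases fail, so the formula is unsatisfiable.

The formula is unsatisfiable.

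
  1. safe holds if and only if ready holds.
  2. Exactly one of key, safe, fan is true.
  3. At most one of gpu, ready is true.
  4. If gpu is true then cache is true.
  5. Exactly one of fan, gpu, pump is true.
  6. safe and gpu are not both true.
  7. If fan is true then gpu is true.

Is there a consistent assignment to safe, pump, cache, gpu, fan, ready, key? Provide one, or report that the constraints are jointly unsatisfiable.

safe: False; pump: True; cache: False; gpu: False; fan: False; ready: False; key: True

  (1) safe=F, ready=F — same ✓
  (2) {key, safe, fan}: 1 true — exactly one ✓
  (3) {gpu, ready}: 0 true — at most one ✓
  (4) gpu=F ⇒ cache: vacuous ✓
  (5) {fan, gpu, pump}: 1 true — exactly one ✓
  (6) safe=F, gpu=F — not both ✓
  (7) fan=F ⇒ gpu: vacuous ✓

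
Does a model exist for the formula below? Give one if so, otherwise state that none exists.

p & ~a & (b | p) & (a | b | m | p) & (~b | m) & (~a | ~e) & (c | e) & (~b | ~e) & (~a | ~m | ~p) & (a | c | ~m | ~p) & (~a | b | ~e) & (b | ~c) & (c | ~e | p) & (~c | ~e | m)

Unit clause (p) forces p = True.
Unit clause (~a) forces a = False.
Set e = False.
  then (c | e) forces c = True.
  then (b | ~c) forces b = True.
  then (~b | m) forces m = True.
All clauses satisfied.

a: False, e: False, c: True, b: True, p: True, m: True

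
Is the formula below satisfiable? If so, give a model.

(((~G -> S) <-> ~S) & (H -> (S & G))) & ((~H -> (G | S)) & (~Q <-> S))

H: False; Q: True; G: True; S: False

  ((~G -> S) <-> ~S) & (H -> (S & G)) = True
    (~G -> S) <-> ~S = True
      ~G -> S = True
        ~G = False
      ~S = True
    H -> (S & G) = True
      S & G = False
  (~H -> (G | S)) & (~Q <-> S) = True
    ~H -> (G | S) = True
      ~H = True
      G | S = True
    ~Q <-> S = True
      ~Q = False
Both conjuncts True, so the formula holds.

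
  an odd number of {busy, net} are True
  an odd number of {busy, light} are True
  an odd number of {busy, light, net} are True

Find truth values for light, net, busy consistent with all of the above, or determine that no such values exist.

light: False, net: False, busy: True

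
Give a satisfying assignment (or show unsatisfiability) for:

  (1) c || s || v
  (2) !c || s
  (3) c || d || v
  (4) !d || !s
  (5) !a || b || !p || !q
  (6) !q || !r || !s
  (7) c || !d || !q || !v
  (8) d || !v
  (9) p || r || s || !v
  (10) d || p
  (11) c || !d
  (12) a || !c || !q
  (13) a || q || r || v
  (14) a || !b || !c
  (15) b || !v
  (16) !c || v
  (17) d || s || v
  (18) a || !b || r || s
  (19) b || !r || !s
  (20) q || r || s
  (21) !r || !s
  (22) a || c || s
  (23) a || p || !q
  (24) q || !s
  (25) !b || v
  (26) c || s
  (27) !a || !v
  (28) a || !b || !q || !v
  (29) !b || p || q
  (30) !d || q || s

Case d = True:
  (!d || !s) forces s = False.
  (!c || s) forces c = False.
  Clause (c || !d) is falsified — contradiction.
Case d = False:
  (d || !v) forces v = False.
  (c || d || v) forces c = True.
  Clause (!c || v) is falsified — contradiction.
Both cases fail, so the formula is unsatisfiable.

The formula is unsatisfiable.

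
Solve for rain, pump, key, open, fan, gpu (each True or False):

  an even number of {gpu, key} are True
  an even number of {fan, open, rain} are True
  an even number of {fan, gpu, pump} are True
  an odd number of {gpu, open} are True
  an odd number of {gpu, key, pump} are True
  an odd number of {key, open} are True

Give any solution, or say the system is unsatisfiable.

rain: False; pump: True; key: True; open: False; fan: False; gpu: True

{gpu, key}: 2 true → even ✓
{fan, open, rain}: 0 true → even ✓
{fan, gpu, pump}: 2 true → even ✓
{gpu, open}: 1 true → odd ✓
{gpu, key, pump}: 3 true → odd ✓
{key, open}: 1 true → odd ✓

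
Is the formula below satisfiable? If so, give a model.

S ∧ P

P: True, S: True

Both conjuncts True, so the formula holds.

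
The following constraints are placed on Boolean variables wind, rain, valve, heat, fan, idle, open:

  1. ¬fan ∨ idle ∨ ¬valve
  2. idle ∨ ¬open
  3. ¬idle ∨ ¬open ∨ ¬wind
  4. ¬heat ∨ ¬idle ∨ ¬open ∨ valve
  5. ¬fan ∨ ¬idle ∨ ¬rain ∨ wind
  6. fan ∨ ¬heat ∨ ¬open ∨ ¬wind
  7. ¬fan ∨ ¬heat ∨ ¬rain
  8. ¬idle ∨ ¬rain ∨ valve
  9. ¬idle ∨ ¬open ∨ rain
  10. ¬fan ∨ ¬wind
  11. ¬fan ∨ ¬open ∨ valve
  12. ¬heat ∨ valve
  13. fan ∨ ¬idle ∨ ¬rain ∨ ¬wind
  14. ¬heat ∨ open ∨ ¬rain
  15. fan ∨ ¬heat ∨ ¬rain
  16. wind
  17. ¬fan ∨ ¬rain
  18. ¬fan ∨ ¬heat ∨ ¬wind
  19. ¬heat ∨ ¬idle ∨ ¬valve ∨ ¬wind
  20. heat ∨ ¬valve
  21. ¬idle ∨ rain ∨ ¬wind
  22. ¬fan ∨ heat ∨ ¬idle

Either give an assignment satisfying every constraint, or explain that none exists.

Unit clause (wind) forces wind = True.
In (¬fan ∨ ¬wind) only ¬fan is left, so fan = False.
Set rain = True.
  then (fan ∨ ¬idle ∨ ¬rain ∨ ¬wind) forces idle = False.
  then (fan ∨ ¬heat ∨ ¬rain) forces heat = False.
  then (heat ∨ ¬valve) forces valve = False.
  then (idle ∨ ¬open) forces open = False.
All clauses satisfied.

wind: True, rain: True, valve: False, heat: False, fan: False, idle: False, open: False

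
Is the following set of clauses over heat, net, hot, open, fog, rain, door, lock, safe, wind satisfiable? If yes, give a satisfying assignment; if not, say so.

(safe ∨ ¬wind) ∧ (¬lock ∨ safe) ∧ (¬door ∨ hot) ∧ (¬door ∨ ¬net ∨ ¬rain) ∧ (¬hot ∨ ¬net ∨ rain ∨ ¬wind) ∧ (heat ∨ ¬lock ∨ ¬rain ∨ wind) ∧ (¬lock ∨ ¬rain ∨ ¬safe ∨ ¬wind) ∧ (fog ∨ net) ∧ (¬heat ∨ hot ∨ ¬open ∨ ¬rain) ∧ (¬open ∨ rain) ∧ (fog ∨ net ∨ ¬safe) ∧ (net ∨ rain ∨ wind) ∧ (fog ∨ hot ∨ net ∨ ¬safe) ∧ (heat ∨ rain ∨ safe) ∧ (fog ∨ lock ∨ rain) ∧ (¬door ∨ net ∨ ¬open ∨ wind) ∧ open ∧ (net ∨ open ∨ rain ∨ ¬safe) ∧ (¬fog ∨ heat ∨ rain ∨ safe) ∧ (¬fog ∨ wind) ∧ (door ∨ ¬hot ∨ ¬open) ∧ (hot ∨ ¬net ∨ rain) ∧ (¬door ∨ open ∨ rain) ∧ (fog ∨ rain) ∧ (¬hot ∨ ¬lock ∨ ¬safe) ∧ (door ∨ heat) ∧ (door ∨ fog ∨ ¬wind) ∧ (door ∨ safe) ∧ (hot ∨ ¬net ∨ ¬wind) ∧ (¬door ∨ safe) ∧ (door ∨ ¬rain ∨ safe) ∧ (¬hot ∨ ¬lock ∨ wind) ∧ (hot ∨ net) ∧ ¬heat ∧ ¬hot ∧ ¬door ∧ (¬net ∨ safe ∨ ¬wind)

Unsatisfiable — no assignment works.

Case heat = True:
  Clause (¬heat) is falsified — contradiction.
Case heat = False:
  (open) forces open = True.
  (¬open ∨ rain) forces rain = True.
  (door ∨ heat) forces door = True.
  Clause (¬door) is falsified — contradiction.
Both cases fail, so the formula is unsatisfiable.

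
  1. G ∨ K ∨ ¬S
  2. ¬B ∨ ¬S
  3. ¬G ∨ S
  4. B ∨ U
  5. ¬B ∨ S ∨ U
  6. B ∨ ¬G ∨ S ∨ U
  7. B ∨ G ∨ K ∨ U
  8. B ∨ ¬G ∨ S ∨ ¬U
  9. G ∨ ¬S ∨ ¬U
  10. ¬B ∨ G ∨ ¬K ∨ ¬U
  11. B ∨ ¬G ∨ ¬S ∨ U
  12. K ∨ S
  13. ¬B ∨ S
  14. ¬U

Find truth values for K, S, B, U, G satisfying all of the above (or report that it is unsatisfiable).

Case B = True:
  (¬B ∨ ¬S) forces S = False.
  Clause (¬B ∨ S) is falsified — contradiction.
Case B = False:
  (B ∨ U) forces U = True.
  Clause (¬U) is falsified — contradiction.
Both cases fail, so the formula is unsatisfiable.

Unsatisfiable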